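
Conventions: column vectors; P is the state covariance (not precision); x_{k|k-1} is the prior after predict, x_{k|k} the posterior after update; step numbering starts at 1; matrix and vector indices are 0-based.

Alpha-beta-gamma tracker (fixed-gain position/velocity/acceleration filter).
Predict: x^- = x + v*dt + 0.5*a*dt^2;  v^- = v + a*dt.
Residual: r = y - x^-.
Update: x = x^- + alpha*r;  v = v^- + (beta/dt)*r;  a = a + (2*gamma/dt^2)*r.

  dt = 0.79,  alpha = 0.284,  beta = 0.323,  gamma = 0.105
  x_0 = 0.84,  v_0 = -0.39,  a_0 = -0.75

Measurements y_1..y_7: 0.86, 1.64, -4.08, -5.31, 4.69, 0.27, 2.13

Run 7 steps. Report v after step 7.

v_post = 6.0881

step 1: x_pred=0.2979  r=0.5621  x^+=0.4575  v^+=-0.7527  a^+=-0.5608
step 2: x_pred=-0.3121  r=1.9521  x^+=0.2423  v^+=-0.3976  a^+=0.0960
step 3: x_pred=-0.0419  r=-4.0381  x^+=-1.1887  v^+=-1.9728  a^+=-1.2628
step 4: x_pred=-3.1412  r=-2.1688  x^+=-3.7572  v^+=-3.8571  a^+=-1.9925
step 5: x_pred=-7.4260  r=12.1160  x^+=-3.9851  v^+=-0.4774  a^+=2.0843
step 6: x_pred=-3.7118  r=3.9818  x^+=-2.5810  v^+=2.7972  a^+=3.4242
step 7: x_pred=0.6973  r=1.4327  x^+=1.1042  v^+=6.0881  a^+=3.9062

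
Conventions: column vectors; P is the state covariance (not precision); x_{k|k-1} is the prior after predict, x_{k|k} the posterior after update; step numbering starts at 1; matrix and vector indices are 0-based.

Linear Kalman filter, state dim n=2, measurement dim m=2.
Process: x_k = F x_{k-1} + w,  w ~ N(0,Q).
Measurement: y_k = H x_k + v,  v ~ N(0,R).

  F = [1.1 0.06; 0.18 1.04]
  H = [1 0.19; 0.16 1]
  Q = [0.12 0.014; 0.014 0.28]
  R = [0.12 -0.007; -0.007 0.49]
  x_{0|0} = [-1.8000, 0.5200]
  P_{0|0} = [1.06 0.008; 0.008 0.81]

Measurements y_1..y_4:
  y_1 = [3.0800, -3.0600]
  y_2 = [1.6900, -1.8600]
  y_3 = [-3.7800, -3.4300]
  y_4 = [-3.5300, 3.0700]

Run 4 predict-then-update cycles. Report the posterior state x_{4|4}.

step 1: x^-=[-1.9488, 0.2168]  P^-=[1.4066 0.2837; 0.2837 1.1934]  S=[1.6774 0.7371; 0.7371 1.8102]  K=[0.9100 -0.0895; 0.0043 0.6826]  nu=[4.9876, -2.9650]  x^+=[2.8552, -1.7854]  P^+=[0.1231 -0.0699; -0.0699 0.3456]
step 2: x^-=[3.0336, -1.3428]  P^-=[0.2610 -0.0208; -0.0208 0.6316]  S=[0.3959 0.1333; 0.1333 1.1217]  K=[0.6698 -0.0609; 0.0645 0.5525]  nu=[-1.0885, -1.0025]  x^+=[2.3657, -1.9670]  P^+=[0.0901 -0.0490; -0.0490 0.2781]
step 3: x^-=[2.4842, -1.6198]  P^-=[0.2236 -0.0073; -0.0073 0.5654]  S=[0.3612 0.1286; 0.1286 1.0588]  K=[0.6329 -0.0500; 0.0912 0.5218]  nu=[-5.9564, -2.2077]  x^+=[-1.1753, -3.3153]  P^+=[0.0844 -0.0425; -0.0425 0.2618]
step 4: x^-=[-1.4918, -3.6595]  P^-=[0.2174 -0.0020; -0.0020 0.5500]  S=[0.3565 0.1303; 0.1303 1.0450]  K=[0.6258 -0.0466; 0.0999 0.5136]  nu=[-1.3429, 6.9682]  x^+=[-2.6570, -0.2147]  P^+=[0.0831 -0.0405; -0.0405 0.2575]

x_post = [-2.6570, -0.2147]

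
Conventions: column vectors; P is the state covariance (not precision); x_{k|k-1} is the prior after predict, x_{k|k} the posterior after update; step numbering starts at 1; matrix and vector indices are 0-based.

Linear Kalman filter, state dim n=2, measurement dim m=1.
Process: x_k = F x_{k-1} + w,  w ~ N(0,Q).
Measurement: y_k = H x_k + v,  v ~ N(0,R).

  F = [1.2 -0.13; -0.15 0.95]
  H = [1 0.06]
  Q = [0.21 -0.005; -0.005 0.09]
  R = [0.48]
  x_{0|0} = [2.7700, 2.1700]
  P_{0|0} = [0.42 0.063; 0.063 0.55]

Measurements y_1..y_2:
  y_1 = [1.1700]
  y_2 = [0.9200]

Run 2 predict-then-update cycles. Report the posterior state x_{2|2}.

step 1: x^-=[3.0419, 1.6460]  P^-=[0.8044 -0.0755; -0.0755 0.5779]  S=[1.2775]  K=[0.6262; -0.0319]  nu=[-1.9707]  x^+=[1.8079, 1.7089]  P^+=[0.3036 -0.0499; -0.0499 0.5766]
step 2: x^-=[1.9474, 1.3523]  P^-=[0.6724 -0.1887; -0.1887 0.6314]  S=[1.1321]  K=[0.5840; -0.1333]  nu=[-1.1085]  x^+=[1.3000, 1.5000]  P^+=[0.2864 -0.1006; -0.1006 0.6113]

x_post = [1.3000, 1.5000]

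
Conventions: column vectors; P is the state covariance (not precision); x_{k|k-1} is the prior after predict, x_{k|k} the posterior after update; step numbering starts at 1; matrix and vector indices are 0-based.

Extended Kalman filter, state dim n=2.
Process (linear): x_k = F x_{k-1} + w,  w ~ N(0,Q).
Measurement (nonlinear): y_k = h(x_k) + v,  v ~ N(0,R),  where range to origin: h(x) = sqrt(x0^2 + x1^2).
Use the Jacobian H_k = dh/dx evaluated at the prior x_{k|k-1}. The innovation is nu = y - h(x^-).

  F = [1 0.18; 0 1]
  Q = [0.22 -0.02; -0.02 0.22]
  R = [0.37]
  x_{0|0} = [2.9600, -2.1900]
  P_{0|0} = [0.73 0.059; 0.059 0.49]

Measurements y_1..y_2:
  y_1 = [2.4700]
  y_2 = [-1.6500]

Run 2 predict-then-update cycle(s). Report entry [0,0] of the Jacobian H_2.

H_jac[0,0] = 0.6641

step 1: x^-=[2.5658, -2.1900]  P^-=[0.9871 0.1272; 0.1272 0.7100]  H_jac=[0.7606 -0.6492]  S=[1.1147]  K=[0.5995; -0.3267]  nu=[-0.9033]  x^+=[2.0243, -1.8949]  P^+=[0.5865 0.3455; 0.3455 0.5910]
step 2: x^-=[1.6832, -1.8949]  P^-=[0.9501 0.4319; 0.4319 0.8110]  H_jac=[0.6641 -0.7476]  S=[0.8135]  K=[0.3787; -0.3928]  nu=[-4.1845]  x^+=[0.0986, -0.2513]  P^+=[0.8334 0.5529; 0.5529 0.6855]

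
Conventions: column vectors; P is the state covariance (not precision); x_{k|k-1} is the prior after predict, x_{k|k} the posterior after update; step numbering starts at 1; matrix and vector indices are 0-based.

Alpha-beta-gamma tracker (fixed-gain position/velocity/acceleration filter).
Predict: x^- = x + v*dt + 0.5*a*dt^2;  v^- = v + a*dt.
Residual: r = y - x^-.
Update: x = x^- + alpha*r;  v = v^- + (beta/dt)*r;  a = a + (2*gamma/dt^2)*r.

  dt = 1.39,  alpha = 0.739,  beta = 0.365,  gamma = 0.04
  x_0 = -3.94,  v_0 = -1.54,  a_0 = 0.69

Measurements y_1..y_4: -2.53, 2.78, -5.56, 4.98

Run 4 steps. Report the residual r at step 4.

resid = 5.6213

step 1: x_pred=-5.4140  r=2.8840  x^+=-3.2827  v^+=0.1764  a^+=0.8094
step 2: x_pred=-2.2556  r=5.0356  x^+=1.4657  v^+=2.6238  a^+=1.0179
step 3: x_pred=6.0961  r=-11.6561  x^+=-2.5177  v^+=0.9779  a^+=0.5353
step 4: x_pred=-0.6413  r=5.6213  x^+=3.5128  v^+=3.1981  a^+=0.7680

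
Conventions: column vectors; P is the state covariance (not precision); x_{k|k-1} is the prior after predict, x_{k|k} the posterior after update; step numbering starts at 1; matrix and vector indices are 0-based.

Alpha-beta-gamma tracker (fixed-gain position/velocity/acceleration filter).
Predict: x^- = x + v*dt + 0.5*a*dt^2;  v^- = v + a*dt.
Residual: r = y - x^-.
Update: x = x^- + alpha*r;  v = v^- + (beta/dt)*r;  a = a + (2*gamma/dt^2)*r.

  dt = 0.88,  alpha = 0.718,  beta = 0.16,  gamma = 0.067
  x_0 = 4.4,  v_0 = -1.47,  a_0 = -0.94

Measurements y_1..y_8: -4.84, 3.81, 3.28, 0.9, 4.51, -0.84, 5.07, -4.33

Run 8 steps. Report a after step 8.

a_post = -0.0892

step 1: x_pred=2.7424  r=-7.5824  x^+=-2.7018  v^+=-3.6758  a^+=-2.2520
step 2: x_pred=-6.8085  r=10.6185  x^+=0.8156  v^+=-3.7270  a^+=-0.4147
step 3: x_pred=-2.6247  r=5.9047  x^+=1.6149  v^+=-3.0183  a^+=0.6071
step 4: x_pred=-0.8062  r=1.7062  x^+=0.4189  v^+=-2.1739  a^+=0.9023
step 5: x_pred=-1.1448  r=5.6548  x^+=2.9154  v^+=-0.3517  a^+=1.8808
step 6: x_pred=3.3341  r=-4.1741  x^+=0.3371  v^+=0.5445  a^+=1.1585
step 7: x_pred=1.2648  r=3.8052  x^+=3.9969  v^+=2.2558  a^+=1.8170
step 8: x_pred=6.6856  r=-11.0156  x^+=-1.2236  v^+=1.8519  a^+=-0.0892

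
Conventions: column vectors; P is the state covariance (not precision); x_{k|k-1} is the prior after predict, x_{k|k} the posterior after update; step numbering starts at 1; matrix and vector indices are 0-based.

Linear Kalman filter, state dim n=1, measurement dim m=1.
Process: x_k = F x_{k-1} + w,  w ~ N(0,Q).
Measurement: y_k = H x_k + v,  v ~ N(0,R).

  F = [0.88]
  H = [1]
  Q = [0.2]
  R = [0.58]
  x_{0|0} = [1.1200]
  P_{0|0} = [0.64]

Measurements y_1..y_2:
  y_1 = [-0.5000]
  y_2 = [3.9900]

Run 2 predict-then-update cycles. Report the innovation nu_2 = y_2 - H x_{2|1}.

step 1: x^-=[0.9856]  P^-=[0.6956]  S=[1.2756]  K=[0.5453]  nu=[-1.4856]  x^+=[0.1755]  P^+=[0.3163]
step 2: x^-=[0.1544]  P^-=[0.4449]  S=[1.0249]  K=[0.4341]  nu=[3.8356]  x^+=[1.8195]  P^+=[0.2518]

innov = [3.8356]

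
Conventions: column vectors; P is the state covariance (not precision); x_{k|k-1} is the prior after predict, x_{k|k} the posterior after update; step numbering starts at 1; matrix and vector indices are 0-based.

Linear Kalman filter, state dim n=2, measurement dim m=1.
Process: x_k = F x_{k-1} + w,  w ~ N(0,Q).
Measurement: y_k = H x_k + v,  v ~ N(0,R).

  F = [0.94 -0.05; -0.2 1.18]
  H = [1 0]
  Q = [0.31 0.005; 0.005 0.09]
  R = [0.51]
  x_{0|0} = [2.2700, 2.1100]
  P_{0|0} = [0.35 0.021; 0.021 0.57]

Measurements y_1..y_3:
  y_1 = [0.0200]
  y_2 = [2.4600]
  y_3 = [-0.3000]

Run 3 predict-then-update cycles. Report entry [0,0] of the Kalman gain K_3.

K[0,0] = 0.5214

step 1: x^-=[2.0283, 2.0358]  P^-=[0.6187 -0.0709; -0.0709 0.8878]  S=[1.1287]  K=[0.5482; -0.0628]  nu=[-2.0083]  x^+=[0.9274, 2.1620]  P^+=[0.2796 -0.0320; -0.0320 0.8833]
step 2: x^-=[0.7637, 2.3657]  P^-=[0.5622 -0.1355; -0.1355 1.3462]  S=[1.0722]  K=[0.5244; -0.1264]  nu=[1.6963]  x^+=[1.6532, 2.1512]  P^+=[0.2674 -0.0645; -0.0645 1.3291]
step 3: x^-=[1.4464, 2.2078]  P^-=[0.5557 -0.1958; -0.1958 1.9817]  S=[1.0657]  K=[0.5214; -0.1838]  nu=[-1.7464]  x^+=[0.5358, 2.5288]  P^+=[0.2659 -0.0937; -0.0937 1.9457]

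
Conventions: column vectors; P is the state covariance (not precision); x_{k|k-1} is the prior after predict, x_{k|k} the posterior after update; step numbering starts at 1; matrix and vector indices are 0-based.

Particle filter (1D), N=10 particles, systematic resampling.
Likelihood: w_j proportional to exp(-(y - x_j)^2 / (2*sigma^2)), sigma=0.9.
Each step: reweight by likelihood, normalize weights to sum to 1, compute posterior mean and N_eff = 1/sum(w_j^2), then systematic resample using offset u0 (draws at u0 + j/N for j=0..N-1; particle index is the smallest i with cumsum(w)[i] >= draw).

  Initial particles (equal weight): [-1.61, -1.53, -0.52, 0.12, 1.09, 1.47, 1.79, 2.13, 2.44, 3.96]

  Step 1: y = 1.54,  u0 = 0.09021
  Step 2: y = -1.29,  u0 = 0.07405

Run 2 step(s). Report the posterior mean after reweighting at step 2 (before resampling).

post_mean = 1.2398

step 1: w=[0.0005, 0.0006, 0.0157, 0.0620, 0.1899, 0.2145, 0.2070, 0.1736, 0.1305, 0.0058]  mean=1.6014  Neff=5.6756  idx=[4, 4, 5, 5, 6, 6, 7, 7, 8, 8]
step 2: w=[0.3511, 0.3511, 0.1051, 0.1051, 0.0332, 0.0332, 0.0085, 0.0085, 0.0022, 0.0022]  mean=1.2398  Neff=3.6908  idx=[0, 0, 0, 1, 1, 1, 1, 2, 3, 5]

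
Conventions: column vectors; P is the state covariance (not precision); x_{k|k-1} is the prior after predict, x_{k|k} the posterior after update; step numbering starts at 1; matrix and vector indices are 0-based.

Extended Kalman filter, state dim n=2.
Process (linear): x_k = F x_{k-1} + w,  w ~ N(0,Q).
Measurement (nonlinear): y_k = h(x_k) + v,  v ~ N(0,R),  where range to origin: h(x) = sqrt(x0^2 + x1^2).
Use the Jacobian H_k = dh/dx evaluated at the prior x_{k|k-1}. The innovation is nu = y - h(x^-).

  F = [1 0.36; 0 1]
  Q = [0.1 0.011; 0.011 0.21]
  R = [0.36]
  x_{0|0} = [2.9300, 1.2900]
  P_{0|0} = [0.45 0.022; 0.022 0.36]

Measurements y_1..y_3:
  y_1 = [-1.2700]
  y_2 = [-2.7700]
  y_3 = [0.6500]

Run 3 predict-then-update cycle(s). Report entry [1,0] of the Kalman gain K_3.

step 1: x^-=[3.3944, 1.2900]  P^-=[0.6125 0.1626; 0.1626 0.5700]  H_jac=[0.9348 0.3552]  S=[1.0751]  K=[0.5863; 0.3297]  nu=[-4.9013]  x^+=[0.5210, -0.3260]  P^+=[0.2430 -0.0452; -0.0452 0.4531]
step 2: x^-=[0.4036, -0.3260]  P^-=[0.3691 0.1289; 0.1289 0.6631]  H_jac=[0.7779 -0.6284]  S=[0.7192]  K=[0.2866; -0.4400]  nu=[-3.2888]  x^+=[-0.5391, 1.1210]  P^+=[0.3100 0.2196; 0.2196 0.5239]
step 3: x^-=[-0.1356, 1.1210]  P^-=[0.6361 0.4192; 0.4192 0.7339]  H_jac=[-0.1201 0.9928]  S=[0.9926]  K=[0.3424; 0.6833]  nu=[-0.4791]  x^+=[-0.2996, 0.7935]  P^+=[0.5197 0.1870; 0.1870 0.2704]

K[1,0] = 0.6833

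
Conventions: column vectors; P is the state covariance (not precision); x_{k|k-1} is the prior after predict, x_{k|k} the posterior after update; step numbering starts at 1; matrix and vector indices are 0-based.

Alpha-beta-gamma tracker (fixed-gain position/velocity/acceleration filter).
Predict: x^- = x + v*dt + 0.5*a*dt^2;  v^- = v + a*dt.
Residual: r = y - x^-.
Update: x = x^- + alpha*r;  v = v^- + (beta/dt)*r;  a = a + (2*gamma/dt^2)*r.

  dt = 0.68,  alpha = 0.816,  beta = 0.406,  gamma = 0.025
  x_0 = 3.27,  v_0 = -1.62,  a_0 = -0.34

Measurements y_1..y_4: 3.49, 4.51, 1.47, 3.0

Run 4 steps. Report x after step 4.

x_post = 2.6060

step 1: x_pred=2.0898  r=1.4002  x^+=3.2324  v^+=-1.0152  a^+=-0.1886
step 2: x_pred=2.4984  r=2.0116  x^+=4.1399  v^+=0.0576  a^+=0.0289
step 3: x_pred=4.1857  r=-2.7157  x^+=1.9697  v^+=-1.5442  a^+=-0.2647
step 4: x_pred=0.8584  r=2.1416  x^+=2.6060  v^+=-0.4456  a^+=-0.0332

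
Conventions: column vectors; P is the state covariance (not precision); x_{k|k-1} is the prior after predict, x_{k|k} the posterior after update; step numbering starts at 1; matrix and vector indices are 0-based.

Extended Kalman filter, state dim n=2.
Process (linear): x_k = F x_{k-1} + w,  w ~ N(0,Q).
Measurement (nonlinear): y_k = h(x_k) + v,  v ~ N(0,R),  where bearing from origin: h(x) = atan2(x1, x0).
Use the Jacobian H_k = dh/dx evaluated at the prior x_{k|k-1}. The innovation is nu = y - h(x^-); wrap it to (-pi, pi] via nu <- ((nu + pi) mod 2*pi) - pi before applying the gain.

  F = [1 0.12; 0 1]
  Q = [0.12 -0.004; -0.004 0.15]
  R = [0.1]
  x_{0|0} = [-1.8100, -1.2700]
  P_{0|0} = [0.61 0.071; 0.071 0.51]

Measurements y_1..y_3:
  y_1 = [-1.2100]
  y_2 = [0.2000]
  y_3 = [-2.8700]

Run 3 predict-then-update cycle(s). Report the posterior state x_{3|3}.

step 1: x^-=[-1.9624, -1.2700]  P^-=[0.7544 0.1282; 0.1282 0.6600]  H_jac=[0.2324 -0.3592]  S=[0.2045]  K=[0.6323; -1.0135]  nu=[1.3572]  x^+=[-1.1042, -2.6455]  P^+=[0.6726 0.2592; 0.2592 0.4500]
step 2: x^-=[-1.4217, -2.6455]  P^-=[0.8613 0.3092; 0.3092 0.6000]  H_jac=[0.2933 -0.1576]  S=[0.1604]  K=[1.2710; -0.0241]  nu=[2.2639]  x^+=[1.4558, -2.7000]  P^+=[0.6022 0.3142; 0.3142 0.5999]
step 3: x^-=[1.1318, -2.7000]  P^-=[0.8062 0.3821; 0.3821 0.7499]  H_jac=[0.3150 0.1320]  S=[0.2249]  K=[1.3538; 0.9757]  nu=[-1.6961]  x^+=[-1.1644, -4.3549]  P^+=[0.3941 0.0851; 0.0851 0.5358]

x_post = [-1.1644, -4.3549]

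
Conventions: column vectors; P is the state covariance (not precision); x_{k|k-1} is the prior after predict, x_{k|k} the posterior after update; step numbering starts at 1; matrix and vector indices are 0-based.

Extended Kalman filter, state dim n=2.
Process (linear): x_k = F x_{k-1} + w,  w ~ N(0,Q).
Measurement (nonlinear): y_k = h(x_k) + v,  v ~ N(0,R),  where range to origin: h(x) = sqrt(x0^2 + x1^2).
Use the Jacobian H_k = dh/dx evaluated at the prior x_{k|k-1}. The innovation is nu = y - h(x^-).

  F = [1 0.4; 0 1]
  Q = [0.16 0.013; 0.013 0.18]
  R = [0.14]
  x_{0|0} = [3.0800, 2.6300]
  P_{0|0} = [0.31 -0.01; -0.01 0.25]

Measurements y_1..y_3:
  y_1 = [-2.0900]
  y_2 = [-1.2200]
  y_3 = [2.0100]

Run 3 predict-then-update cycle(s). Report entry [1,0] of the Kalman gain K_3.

K[1,0] = 0.6829

step 1: x^-=[4.1320, 2.6300]  P^-=[0.5020 0.1030; 0.1030 0.4300]  H_jac=[0.8436 0.5370]  S=[0.7146]  K=[0.6701; 0.4447]  nu=[-6.9880]  x^+=[-0.5504, -0.4778]  P^+=[0.1812 -0.1099; -0.1099 0.2887]
step 2: x^-=[-0.7415, -0.4778]  P^-=[0.2994 0.0185; 0.0185 0.4687]  H_jac=[-0.8406 -0.5416]  S=[0.5059]  K=[-0.5173; -0.5325]  nu=[-2.1021]  x^+=[0.3459, 0.6416]  P^+=[0.1640 -0.1208; -0.1208 0.3252]
step 3: x^-=[0.6026, 0.6416]  P^-=[0.2794 0.0222; 0.0222 0.5052]  H_jac=[0.6846 0.7289]  S=[0.5616]  K=[0.3694; 0.6829]  nu=[1.1298]  x^+=[1.0200, 1.4131]  P^+=[0.2027 -0.1194; -0.1194 0.2433]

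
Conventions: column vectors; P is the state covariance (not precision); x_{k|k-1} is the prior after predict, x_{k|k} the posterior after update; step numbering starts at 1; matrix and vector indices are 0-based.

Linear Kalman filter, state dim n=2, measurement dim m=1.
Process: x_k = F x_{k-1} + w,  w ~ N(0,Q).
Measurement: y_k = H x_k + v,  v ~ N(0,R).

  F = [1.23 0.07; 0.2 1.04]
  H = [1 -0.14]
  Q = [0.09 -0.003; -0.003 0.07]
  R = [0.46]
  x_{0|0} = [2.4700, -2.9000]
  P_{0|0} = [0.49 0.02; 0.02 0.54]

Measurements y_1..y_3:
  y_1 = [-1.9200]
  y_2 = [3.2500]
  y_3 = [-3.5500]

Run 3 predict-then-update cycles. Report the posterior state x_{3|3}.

x_post = [-1.4792, -3.6212]

step 1: x^-=[2.8351, -2.5220]  P^-=[0.8374 0.1827; 0.1827 0.6820]  S=[1.2596]  K=[0.6445; 0.0693]  nu=[-5.1082]  x^+=[-0.4572, -2.8758]  P^+=[0.3142 0.1265; 0.1265 0.6759]
step 2: x^-=[-0.7636, -3.0822]  P^-=[0.5904 0.2871; 0.2871 0.8663]  S=[0.9870]  K=[0.5575; 0.1680]  nu=[3.5821]  x^+=[1.2333, -2.4805]  P^+=[0.2837 0.1946; 0.1946 0.8384]
step 3: x^-=[1.3433, -2.3331]  P^-=[0.5568 0.3795; 0.3795 1.0692]  S=[0.9315]  K=[0.5407; 0.2468]  nu=[-5.2199]  x^+=[-1.4792, -3.6212]  P^+=[0.2845 0.2553; 0.2553 1.0125]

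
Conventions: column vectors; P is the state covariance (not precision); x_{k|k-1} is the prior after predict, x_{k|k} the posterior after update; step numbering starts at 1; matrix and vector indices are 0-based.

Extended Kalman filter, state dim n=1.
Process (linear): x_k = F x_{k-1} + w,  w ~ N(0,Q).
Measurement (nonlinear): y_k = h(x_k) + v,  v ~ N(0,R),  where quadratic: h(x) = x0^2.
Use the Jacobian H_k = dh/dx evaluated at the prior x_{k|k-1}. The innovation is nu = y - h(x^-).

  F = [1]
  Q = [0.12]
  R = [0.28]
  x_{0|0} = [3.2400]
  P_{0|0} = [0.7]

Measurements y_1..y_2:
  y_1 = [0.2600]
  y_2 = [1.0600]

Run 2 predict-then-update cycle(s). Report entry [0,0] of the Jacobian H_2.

H_jac[0,0] = 3.3457

step 1: x^-=[3.2400]  P^-=[0.8200]  H_jac=[6.4800]  S=[34.7121]  K=[0.1531]  nu=[-10.2376]  x^+=[1.6729]  P^+=[0.0066]
step 2: x^-=[1.6729]  P^-=[0.1266]  H_jac=[3.3457]  S=[1.6973]  K=[0.2496]  nu=[-1.7385]  x^+=[1.2390]  P^+=[0.0209]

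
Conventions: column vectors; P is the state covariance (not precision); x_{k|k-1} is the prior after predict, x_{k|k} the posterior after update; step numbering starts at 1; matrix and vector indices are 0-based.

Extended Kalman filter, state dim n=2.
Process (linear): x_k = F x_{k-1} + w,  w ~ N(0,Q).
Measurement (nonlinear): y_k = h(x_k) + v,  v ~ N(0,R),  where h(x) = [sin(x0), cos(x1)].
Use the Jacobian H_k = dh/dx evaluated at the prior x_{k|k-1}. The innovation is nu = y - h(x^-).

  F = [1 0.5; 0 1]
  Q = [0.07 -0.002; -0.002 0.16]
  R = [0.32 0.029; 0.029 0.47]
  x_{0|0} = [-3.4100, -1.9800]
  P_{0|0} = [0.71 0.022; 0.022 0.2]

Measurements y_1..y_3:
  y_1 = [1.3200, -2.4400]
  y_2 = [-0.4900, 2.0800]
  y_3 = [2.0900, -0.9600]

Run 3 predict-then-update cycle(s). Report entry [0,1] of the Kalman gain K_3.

step 1: x^-=[-4.4000, -1.9800]  P^-=[0.8520 0.1200; 0.1200 0.3600]  H_jac=[-0.3073 0.0000; 0.0000 0.9174]  S=[0.4005 -0.0048; -0.0048 0.7730]  K=[-0.6522 0.1383; -0.0869 0.4267]  nu=[0.3684, -2.0421]  x^+=[-4.9228, -2.8834]  P^+=[0.6660 0.0503; 0.0503 0.2159]
step 2: x^-=[-6.3645, -2.8834]  P^-=[0.8402 0.1562; 0.1562 0.3759]  H_jac=[0.9967 0.0000; 0.0000 0.2553]  S=[1.1547 0.0687; 0.0687 0.4945]  K=[0.7265 -0.0204; 0.1243 0.1768]  nu=[-0.4088, 3.0469]  x^+=[-6.7235, -2.3957]  P^+=[0.2326 0.0450; 0.0450 0.3395]
step 3: x^-=[-7.9213, -2.3957]  P^-=[0.4326 0.2128; 0.2128 0.4995]  H_jac=[-0.0673 0.0000; 0.0000 0.6787]  S=[0.3220 0.0193; 0.0193 0.7001]  K=[-0.1029 0.2091; -0.0736 0.4863]  nu=[3.0877, -0.2255]  x^+=[-8.2863, -2.7326]  P^+=[0.3994 0.1404; 0.1404 0.3336]

K[0,1] = 0.2091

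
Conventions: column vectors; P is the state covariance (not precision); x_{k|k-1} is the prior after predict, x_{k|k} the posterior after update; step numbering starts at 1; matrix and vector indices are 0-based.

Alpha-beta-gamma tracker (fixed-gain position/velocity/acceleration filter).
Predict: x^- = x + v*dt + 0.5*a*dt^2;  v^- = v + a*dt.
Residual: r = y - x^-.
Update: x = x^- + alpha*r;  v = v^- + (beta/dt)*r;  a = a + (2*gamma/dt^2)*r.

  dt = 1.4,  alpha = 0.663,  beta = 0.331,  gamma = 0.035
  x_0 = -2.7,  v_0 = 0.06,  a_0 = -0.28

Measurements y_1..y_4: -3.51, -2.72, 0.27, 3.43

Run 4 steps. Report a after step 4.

a_post = 0.0749

step 1: x_pred=-2.8904  r=-0.6196  x^+=-3.3012  v^+=-0.4785  a^+=-0.3021
step 2: x_pred=-4.2672  r=1.5472  x^+=-3.2414  v^+=-0.5357  a^+=-0.2469
step 3: x_pred=-4.2333  r=4.5033  x^+=-1.2476  v^+=0.1834  a^+=-0.0860
step 4: x_pred=-1.0752  r=4.5052  x^+=1.9118  v^+=1.1281  a^+=0.0749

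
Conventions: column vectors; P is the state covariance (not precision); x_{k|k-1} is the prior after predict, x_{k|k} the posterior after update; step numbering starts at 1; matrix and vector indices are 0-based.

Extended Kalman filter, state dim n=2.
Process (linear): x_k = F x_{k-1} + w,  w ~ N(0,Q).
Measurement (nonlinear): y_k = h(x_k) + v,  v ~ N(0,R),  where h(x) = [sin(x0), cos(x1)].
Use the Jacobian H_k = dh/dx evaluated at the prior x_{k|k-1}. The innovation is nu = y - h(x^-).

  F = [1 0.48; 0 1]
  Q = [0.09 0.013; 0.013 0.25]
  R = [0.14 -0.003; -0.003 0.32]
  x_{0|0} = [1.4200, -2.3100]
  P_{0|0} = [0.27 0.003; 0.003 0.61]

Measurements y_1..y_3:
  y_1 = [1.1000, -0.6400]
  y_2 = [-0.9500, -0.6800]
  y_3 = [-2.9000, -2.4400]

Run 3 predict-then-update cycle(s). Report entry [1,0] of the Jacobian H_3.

step 1: x^-=[0.3112, -2.3100]  P^-=[0.5034 0.3088; 0.3088 0.8600]  H_jac=[0.9520 0.0000; 0.0000 0.7390]  S=[0.5962 0.2142; 0.2142 0.7897]  K=[0.7756 0.0786; 0.2259 0.7435]  nu=[0.7938, 0.0337]  x^+=[0.9295, -2.1056]  P^+=[0.1138 0.0309; 0.0309 0.3210]
step 2: x^-=[-0.0812, -2.1056]  P^-=[0.3074 0.1980; 0.1980 0.5710]  H_jac=[0.9967 0.0000; 0.0000 0.8603]  S=[0.4454 0.1668; 0.1668 0.7427]  K=[0.6573 0.0817; 0.2133 0.6136]  nu=[-0.8689, -0.1703]  x^+=[-0.6663, -2.3954]  P^+=[0.0921 0.0281; 0.0281 0.2275]
step 3: x^-=[-1.8161, -2.3954]  P^-=[0.2615 0.1503; 0.1503 0.4775]  H_jac=[-0.2428 0.0000; 0.0000 0.6788]  S=[0.1554 -0.0278; -0.0278 0.5400]  K=[-0.3783 0.1695; -0.1288 0.5936]  nu=[-1.9299, -1.7057]  x^+=[-1.3751, -3.1594]  P^+=[0.2202 0.0816; 0.0816 0.2804]

H_jac[1,0] = 0.0000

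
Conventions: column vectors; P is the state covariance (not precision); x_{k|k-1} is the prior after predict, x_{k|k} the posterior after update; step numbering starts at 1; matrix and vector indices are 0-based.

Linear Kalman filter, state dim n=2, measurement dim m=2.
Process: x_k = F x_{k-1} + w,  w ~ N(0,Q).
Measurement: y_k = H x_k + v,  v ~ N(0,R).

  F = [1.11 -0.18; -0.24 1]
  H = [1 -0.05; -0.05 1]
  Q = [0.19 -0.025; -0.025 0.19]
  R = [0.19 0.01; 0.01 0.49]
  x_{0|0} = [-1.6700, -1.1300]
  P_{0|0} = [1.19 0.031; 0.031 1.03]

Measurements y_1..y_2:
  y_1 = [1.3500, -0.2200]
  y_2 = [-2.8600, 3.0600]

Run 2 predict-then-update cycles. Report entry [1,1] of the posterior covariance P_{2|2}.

P_post[1,1] = 0.2459

step 1: x^-=[-1.6503, -0.7292]  P^-=[1.6772 -0.4917; -0.4917 1.2737]  S=[1.9195 -0.6304; -0.6304 1.8170]  K=[0.8832 -0.0103; -0.0617 0.6931]  nu=[2.9638, 0.4267]  x^+=[0.9629, -0.6163]  P^+=[0.1683 0.0122; 0.0122 0.3396]
step 2: x^-=[1.1797, -0.8474]  P^-=[0.4035 -0.1169; -0.1169 0.5334]  S=[0.6065 -0.1540; -0.1540 1.0361]  K=[0.6665 -0.0332; -0.1086 0.5043]  nu=[-4.0821, 3.9664]  x^+=[-1.6726, 1.5964]  P^+=[0.1261 -0.0033; -0.0033 0.2459]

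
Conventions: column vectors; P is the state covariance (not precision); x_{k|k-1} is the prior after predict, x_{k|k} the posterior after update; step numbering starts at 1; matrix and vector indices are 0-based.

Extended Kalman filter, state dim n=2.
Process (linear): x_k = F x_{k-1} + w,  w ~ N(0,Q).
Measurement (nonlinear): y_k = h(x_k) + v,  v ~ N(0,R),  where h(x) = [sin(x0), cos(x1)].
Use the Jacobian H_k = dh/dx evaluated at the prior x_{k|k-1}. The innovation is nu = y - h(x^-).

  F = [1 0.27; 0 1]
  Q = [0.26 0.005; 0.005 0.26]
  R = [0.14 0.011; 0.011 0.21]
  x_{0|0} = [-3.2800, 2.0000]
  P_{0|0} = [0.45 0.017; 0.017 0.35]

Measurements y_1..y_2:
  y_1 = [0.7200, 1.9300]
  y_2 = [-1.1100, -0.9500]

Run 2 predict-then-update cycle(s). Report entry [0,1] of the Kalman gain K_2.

K[0,1] = 0.0251

step 1: x^-=[-2.7400, 2.0000]  P^-=[0.7447 0.1165; 0.1165 0.6100]  H_jac=[-0.9204 0.0000; 0.0000 -0.9093]  S=[0.7709 0.1085; 0.1085 0.7144]  K=[-0.8872 -0.0135; -0.0305 -0.7718]  nu=[1.1109, 2.3461]  x^+=[-3.7574, 0.1553]  P^+=[0.1351 0.0139; 0.0139 0.1786]
step 2: x^-=[-3.7154, 0.1553]  P^-=[0.4156 0.0671; 0.0671 0.4386]  H_jac=[-0.8398 0.0000; 0.0000 -0.1547]  S=[0.4331 0.0197; 0.0197 0.2205]  K=[-0.8070 0.0251; -0.1165 -0.2973]  nu=[-1.6528, -1.9380]  x^+=[-2.4302, 0.9242]  P^+=[0.1342 0.0233; 0.0233 0.4119]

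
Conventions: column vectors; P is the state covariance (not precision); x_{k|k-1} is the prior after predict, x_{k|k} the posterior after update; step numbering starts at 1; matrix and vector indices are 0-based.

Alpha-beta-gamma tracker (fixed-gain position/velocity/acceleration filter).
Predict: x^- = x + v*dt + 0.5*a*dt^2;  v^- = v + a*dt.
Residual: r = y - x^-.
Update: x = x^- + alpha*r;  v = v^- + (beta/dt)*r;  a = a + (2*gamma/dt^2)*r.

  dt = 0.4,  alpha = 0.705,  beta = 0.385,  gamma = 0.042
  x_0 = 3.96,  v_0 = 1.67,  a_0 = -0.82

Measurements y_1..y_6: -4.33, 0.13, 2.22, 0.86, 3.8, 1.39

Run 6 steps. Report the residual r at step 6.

step 1: x_pred=4.5624  r=-8.8924  x^+=-1.7067  v^+=-7.2169  a^+=-5.4885
step 2: x_pred=-5.0326  r=5.1626  x^+=-1.3930  v^+=-4.4433  a^+=-2.7781
step 3: x_pred=-3.3926  r=5.6126  x^+=0.5643  v^+=-0.1525  a^+=0.1684
step 4: x_pred=0.5168  r=0.3432  x^+=0.7587  v^+=0.2452  a^+=0.3486
step 5: x_pred=0.8847  r=2.9153  x^+=2.9400  v^+=3.1906  a^+=1.8792
step 6: x_pred=4.3666  r=-2.9766  x^+=2.2681  v^+=1.0773  a^+=0.3165

resid = -2.9766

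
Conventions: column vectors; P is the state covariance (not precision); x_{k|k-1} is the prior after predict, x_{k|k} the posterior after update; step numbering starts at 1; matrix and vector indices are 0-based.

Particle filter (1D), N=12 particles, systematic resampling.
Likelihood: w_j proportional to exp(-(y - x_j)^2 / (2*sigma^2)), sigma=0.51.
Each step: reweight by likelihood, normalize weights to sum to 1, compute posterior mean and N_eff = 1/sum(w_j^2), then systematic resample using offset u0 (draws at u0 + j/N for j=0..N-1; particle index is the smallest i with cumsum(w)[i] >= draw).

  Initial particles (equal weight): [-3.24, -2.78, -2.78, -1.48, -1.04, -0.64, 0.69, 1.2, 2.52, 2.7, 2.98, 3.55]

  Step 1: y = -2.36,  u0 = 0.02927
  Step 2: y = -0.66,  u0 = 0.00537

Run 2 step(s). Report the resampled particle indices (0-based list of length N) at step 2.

resampled_idx = [10, 10, 10, 10, 10, 10, 11, 11, 11, 11, 11, 11]

step 1: w=[0.1179, 0.3721, 0.3721, 0.1179, 0.0183, 0.0018, 0.0000, 0.0000, 0.0000, 0.0000, 0.0000, 0.0000]  mean=-2.6453  Neff=3.2785  idx=[0, 0, 1, 1, 1, 1, 2, 2, 2, 2, 3, 3]
step 2: w=[0.0000, 0.0000, 0.0003, 0.0003, 0.0003, 0.0003, 0.0003, 0.0003, 0.0003, 0.0003, 0.4987, 0.4987]  mean=-1.4834  Neff=2.0104  idx=[10, 10, 10, 10, 10, 10, 11, 11, 11, 11, 11, 11]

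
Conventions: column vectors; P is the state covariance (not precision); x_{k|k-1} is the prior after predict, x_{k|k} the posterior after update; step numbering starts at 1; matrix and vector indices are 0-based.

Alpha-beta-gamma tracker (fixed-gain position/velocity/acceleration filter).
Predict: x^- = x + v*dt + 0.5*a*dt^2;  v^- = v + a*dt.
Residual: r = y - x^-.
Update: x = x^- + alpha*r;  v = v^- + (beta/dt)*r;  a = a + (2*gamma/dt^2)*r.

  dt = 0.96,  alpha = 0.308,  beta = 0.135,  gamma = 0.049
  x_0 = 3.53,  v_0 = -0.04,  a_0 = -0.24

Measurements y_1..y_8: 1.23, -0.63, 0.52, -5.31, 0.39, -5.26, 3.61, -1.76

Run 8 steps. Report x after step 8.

step 1: x_pred=3.3810  r=-2.1510  x^+=2.7185  v^+=-0.5729  a^+=-0.4687
step 2: x_pred=1.9525  r=-2.5825  x^+=1.1571  v^+=-1.3860  a^+=-0.7433
step 3: x_pred=-0.5160  r=1.0360  x^+=-0.1969  v^+=-1.9540  a^+=-0.6332
step 4: x_pred=-2.3645  r=-2.9455  x^+=-3.2717  v^+=-2.9760  a^+=-0.9464
step 5: x_pred=-6.5648  r=6.9548  x^+=-4.4227  v^+=-2.9066  a^+=-0.2068
step 6: x_pred=-7.3083  r=2.0483  x^+=-6.6774  v^+=-2.8171  a^+=0.0110
step 7: x_pred=-9.3768  r=12.9868  x^+=-5.3769  v^+=-0.9803  a^+=1.3919
step 8: x_pred=-5.6765  r=3.9165  x^+=-4.4702  v^+=0.9067  a^+=1.8084

x_post = -4.4702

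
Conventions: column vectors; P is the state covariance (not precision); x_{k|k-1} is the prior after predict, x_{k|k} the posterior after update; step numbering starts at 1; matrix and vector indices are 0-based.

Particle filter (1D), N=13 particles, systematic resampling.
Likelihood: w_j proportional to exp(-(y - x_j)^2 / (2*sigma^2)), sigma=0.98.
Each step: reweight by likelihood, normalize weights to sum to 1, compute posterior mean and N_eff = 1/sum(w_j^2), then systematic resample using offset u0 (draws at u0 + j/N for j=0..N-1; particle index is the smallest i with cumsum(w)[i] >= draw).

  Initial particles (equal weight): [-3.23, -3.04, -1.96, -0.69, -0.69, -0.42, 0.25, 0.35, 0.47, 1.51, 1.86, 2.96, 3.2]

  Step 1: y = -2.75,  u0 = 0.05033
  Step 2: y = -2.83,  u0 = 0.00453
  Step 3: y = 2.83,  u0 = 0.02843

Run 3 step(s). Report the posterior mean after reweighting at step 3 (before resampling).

step 1: w=[0.3095, 0.3340, 0.2521, 0.0383, 0.0383, 0.0207, 0.0032, 0.0023, 0.0016, 0.0000, 0.0000, 0.0000, 0.0000]  mean=-2.5681  Neff=3.6463  idx=[0, 0, 0, 0, 1, 1, 1, 1, 2, 2, 2, 3, 5]
step 2: w=[0.0943, 0.0943, 0.0943, 0.0943, 0.1002, 0.1002, 0.1002, 0.1002, 0.0691, 0.0691, 0.0691, 0.0094, 0.0050]  mean=-2.8524  Neff=11.0848  idx=[0, 0, 1, 2, 3, 4, 4, 5, 6, 7, 7, 9, 10]
step 3: w=[0.0004, 0.0004, 0.0004, 0.0004, 0.0004, 0.0012, 0.0012, 0.0012, 0.0012, 0.0012, 0.0012, 0.4953, 0.4953]  mean=-1.9704  Neff=2.0377  idx=[11, 11, 11, 11, 11, 11, 11, 12, 12, 12, 12, 12, 12]

post_mean = -1.9704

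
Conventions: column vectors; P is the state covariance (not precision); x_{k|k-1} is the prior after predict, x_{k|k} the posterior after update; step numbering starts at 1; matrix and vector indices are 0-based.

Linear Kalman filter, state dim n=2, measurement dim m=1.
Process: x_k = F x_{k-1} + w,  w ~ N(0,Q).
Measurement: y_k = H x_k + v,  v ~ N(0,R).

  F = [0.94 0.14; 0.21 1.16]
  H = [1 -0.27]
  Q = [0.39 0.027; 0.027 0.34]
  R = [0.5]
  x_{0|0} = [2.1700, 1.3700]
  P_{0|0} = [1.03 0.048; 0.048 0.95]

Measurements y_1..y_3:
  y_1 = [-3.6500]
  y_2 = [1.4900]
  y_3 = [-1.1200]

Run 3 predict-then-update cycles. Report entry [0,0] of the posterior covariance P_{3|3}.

step 1: x^-=[2.2316, 2.0449]  P^-=[1.3314 0.4384; 0.4384 1.6871]  S=[1.7176]  K=[0.7062; -0.0100]  nu=[-5.3295]  x^+=[-1.5321, 2.0982]  P^+=[0.4747 0.4505; 0.4505 1.6870]
step 2: x^-=[-1.1464, 2.1122]  P^-=[0.9611 0.8991; 0.8991 2.8504]  S=[1.1834]  K=[0.6070; 0.1094]  nu=[3.2067]  x^+=[0.8001, 2.4631]  P^+=[0.5250 0.8205; 0.8205 2.8362]
step 3: x^-=[1.0970, 3.0252]  P^-=[1.1255 1.5100; 1.5100 4.5793]  S=[1.1439]  K=[0.6275; 0.2392]  nu=[-1.4001]  x^+=[0.2184, 2.6903]  P^+=[0.6751 1.3383; 1.3383 4.5138]

P_post[0,0] = 0.6751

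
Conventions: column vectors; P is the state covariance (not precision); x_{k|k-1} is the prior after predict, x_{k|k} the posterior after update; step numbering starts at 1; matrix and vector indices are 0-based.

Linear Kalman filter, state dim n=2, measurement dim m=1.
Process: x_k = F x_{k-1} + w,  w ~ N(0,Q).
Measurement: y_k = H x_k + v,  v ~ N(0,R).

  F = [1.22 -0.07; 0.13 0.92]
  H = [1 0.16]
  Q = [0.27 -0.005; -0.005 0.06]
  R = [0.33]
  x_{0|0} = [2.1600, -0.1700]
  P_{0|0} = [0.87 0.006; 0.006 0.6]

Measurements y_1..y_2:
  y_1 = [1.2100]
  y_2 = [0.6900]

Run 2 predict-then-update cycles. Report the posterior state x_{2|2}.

x_post = [1.0295, 0.1444]

step 1: x^-=[2.6471, 0.1244]  P^-=[1.5668 0.1010; 0.1010 0.5840]  S=[1.9441]  K=[0.8143; 0.1000]  nu=[-1.4570]  x^+=[1.4607, -0.0213]  P^+=[0.2779 -0.0573; -0.0573 0.5645]
step 2: x^-=[1.7836, 0.1703]  P^-=[0.6961 -0.0611; -0.0611 0.5288]  S=[1.0201]  K=[0.6728; 0.0230]  nu=[-1.1208]  x^+=[1.0295, 0.1444]  P^+=[0.2343 -0.0769; -0.0769 0.5283]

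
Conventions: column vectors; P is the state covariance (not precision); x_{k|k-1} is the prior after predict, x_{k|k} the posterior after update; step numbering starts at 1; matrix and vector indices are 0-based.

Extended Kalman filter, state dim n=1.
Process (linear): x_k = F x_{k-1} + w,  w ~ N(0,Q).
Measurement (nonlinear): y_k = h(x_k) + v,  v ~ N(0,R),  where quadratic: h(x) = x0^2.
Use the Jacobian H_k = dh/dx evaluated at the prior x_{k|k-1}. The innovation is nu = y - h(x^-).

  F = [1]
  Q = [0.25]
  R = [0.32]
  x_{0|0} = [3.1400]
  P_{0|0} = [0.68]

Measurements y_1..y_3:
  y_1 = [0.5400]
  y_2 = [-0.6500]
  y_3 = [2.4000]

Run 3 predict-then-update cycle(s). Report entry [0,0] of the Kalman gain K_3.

K[0,0] = 0.4412

step 1: x^-=[3.1400]  P^-=[0.9300]  H_jac=[6.2800]  S=[36.9977]  K=[0.1579]  nu=[-9.3196]  x^+=[1.6688]  P^+=[0.0080]
step 2: x^-=[1.6688]  P^-=[0.2580]  H_jac=[3.3376]  S=[3.1946]  K=[0.2696]  nu=[-3.4350]  x^+=[0.7428]  P^+=[0.0258]
step 3: x^-=[0.7428]  P^-=[0.2758]  H_jac=[1.4855]  S=[0.9287]  K=[0.4412]  nu=[1.8483]  x^+=[1.5583]  P^+=[0.0950]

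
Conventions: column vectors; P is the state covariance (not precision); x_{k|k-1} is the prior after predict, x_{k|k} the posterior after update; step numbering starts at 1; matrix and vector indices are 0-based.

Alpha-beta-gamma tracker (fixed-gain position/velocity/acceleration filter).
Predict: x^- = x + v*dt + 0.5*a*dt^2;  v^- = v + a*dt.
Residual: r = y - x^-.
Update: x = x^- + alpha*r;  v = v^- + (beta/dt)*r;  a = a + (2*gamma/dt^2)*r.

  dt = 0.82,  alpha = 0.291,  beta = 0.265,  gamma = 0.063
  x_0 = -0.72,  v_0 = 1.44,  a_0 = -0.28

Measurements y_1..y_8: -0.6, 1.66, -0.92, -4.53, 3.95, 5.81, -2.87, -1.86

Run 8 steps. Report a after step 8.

a_post = 0.0006

step 1: x_pred=0.3667  r=-0.9667  x^+=0.0854  v^+=0.8980  a^+=-0.4611
step 2: x_pred=0.6667  r=0.9933  x^+=0.9557  v^+=0.8409  a^+=-0.2750
step 3: x_pred=1.5528  r=-2.4728  x^+=0.8332  v^+=-0.1838  a^+=-0.7384
step 4: x_pred=0.4343  r=-4.9643  x^+=-1.0103  v^+=-2.3936  a^+=-1.6686
step 5: x_pred=-3.5340  r=7.4840  x^+=-1.3562  v^+=-1.3432  a^+=-0.2662
step 6: x_pred=-2.5471  r=8.3571  x^+=-0.1152  v^+=1.1393  a^+=1.2998
step 7: x_pred=1.2560  r=-4.1260  x^+=0.0553  v^+=0.8717  a^+=0.5266
step 8: x_pred=0.9472  r=-2.8072  x^+=0.1303  v^+=0.3964  a^+=0.0006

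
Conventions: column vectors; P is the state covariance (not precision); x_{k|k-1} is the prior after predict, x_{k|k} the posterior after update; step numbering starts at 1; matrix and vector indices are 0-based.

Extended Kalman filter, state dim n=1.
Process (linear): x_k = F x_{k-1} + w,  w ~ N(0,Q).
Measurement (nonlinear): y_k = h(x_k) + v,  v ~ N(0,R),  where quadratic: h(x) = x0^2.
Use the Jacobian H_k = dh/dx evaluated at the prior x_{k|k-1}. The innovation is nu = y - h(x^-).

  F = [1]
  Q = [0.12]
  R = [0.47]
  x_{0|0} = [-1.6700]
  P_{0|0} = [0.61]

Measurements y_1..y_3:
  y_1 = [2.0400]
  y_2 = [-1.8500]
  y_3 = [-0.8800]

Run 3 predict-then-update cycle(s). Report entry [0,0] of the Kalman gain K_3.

step 1: x^-=[-1.6700]  P^-=[0.7300]  H_jac=[-3.3400]  S=[8.6136]  K=[-0.2831]  nu=[-0.7489]  x^+=[-1.4580]  P^+=[0.0398]
step 2: x^-=[-1.4580]  P^-=[0.1598]  H_jac=[-2.9160]  S=[1.8291]  K=[-0.2548]  nu=[-3.9758]  x^+=[-0.4449]  P^+=[0.0411]
step 3: x^-=[-0.4449]  P^-=[0.1611]  H_jac=[-0.8899]  S=[0.5975]  K=[-0.2399]  nu=[-1.0780]  x^+=[-0.1864]  P^+=[0.1267]

K[0,0] = -0.2399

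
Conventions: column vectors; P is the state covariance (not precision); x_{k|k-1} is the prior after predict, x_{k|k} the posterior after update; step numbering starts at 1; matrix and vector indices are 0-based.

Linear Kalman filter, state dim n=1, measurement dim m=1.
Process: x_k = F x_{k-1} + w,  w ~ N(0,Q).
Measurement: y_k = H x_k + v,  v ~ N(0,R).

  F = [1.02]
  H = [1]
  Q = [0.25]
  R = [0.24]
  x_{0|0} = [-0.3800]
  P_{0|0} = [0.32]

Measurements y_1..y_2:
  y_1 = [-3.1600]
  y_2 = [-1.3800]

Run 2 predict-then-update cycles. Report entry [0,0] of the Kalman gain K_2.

step 1: x^-=[-0.3876]  P^-=[0.5829]  S=[0.8229]  K=[0.7084]  nu=[-2.7724]  x^+=[-2.3515]  P^+=[0.1700]
step 2: x^-=[-2.3985]  P^-=[0.4269]  S=[0.6669]  K=[0.6401]  nu=[1.0185]  x^+=[-1.7465]  P^+=[0.1536]

K[0,0] = 0.6401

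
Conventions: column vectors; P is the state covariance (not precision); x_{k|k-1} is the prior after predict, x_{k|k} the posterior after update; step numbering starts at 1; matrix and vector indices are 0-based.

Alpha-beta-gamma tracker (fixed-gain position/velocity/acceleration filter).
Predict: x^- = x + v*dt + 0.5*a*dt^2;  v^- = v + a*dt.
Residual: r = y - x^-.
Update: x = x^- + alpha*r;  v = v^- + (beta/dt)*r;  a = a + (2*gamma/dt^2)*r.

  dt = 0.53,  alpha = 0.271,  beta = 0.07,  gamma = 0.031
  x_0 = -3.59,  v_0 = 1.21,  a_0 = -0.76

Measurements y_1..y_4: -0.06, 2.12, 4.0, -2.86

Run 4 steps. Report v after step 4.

v_post = 2.5592

step 1: x_pred=-3.0554  r=2.9954  x^+=-2.2437  v^+=1.2028  a^+=-0.0988
step 2: x_pred=-1.6201  r=3.7401  x^+=-0.6065  v^+=1.6444  a^+=0.7267
step 3: x_pred=0.3671  r=3.6329  x^+=1.3516  v^+=2.5094  a^+=1.5285
step 4: x_pred=2.8962  r=-5.7562  x^+=1.3363  v^+=2.5592  a^+=0.2580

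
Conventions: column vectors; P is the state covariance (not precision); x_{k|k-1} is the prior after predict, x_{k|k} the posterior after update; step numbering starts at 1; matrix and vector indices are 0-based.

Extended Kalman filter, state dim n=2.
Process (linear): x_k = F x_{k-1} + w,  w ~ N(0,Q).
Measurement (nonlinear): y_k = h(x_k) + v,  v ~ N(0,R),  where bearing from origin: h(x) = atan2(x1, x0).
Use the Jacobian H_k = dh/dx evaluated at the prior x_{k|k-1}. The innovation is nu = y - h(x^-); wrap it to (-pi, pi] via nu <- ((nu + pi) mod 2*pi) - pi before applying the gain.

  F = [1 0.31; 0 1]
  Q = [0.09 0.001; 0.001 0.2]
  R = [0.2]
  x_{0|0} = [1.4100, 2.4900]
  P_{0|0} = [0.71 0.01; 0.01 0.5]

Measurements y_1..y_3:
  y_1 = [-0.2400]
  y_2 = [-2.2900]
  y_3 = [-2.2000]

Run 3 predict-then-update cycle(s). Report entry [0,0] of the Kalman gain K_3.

step 1: x^-=[2.1819, 2.4900]  P^-=[0.8542 0.1660; 0.1660 0.7000]  H_jac=[-0.2272 0.1991]  S=[0.2568]  K=[-0.6270; 0.3958]  nu=[-1.0913]  x^+=[2.8661, 2.0581]  P^+=[0.7533 0.2297; 0.2297 0.6598]
step 2: x^-=[3.5041, 2.0581]  P^-=[1.0491 0.4353; 0.4353 0.8598]  H_jac=[-0.1246 0.2122]  S=[0.2320]  K=[-0.1655; 0.5526]  nu=[-2.8211]  x^+=[3.9710, 0.4993]  P^+=[1.0428 0.4565; 0.4565 0.7889]
step 3: x^-=[4.1258, 0.4993]  P^-=[1.4916 0.7020; 0.7020 0.9889]  H_jac=[-0.0289 0.2389]  S=[0.2480]  K=[0.5024; 0.8708]  nu=[-2.3204]  x^+=[2.9601, -1.5213]  P^+=[1.4290 0.5936; 0.5936 0.8009]

K[0,0] = 0.5024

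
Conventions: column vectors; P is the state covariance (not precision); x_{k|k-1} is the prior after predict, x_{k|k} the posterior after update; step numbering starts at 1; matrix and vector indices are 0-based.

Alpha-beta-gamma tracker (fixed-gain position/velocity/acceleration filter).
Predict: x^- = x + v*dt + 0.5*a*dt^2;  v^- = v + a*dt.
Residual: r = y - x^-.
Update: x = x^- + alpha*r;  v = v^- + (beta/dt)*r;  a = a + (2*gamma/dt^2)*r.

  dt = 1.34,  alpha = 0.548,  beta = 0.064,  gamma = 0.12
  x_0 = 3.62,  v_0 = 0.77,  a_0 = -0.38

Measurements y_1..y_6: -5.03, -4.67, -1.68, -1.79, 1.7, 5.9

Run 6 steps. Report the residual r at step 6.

step 1: x_pred=4.3106  r=-9.3406  x^+=-0.8080  v^+=-0.1853  a^+=-1.6285
step 2: x_pred=-2.5184  r=-2.1516  x^+=-3.6975  v^+=-2.4702  a^+=-1.9161
step 3: x_pred=-8.7278  r=7.0478  x^+=-4.8656  v^+=-4.7011  a^+=-0.9740
step 4: x_pred=-12.0396  r=10.2496  x^+=-6.4228  v^+=-5.5168  a^+=0.3959
step 5: x_pred=-13.4599  r=15.1599  x^+=-5.1523  v^+=-4.2622  a^+=2.4222
step 6: x_pred=-8.6890  r=14.5890  x^+=-0.6942  v^+=-0.3197  a^+=4.3722

resid = 14.5890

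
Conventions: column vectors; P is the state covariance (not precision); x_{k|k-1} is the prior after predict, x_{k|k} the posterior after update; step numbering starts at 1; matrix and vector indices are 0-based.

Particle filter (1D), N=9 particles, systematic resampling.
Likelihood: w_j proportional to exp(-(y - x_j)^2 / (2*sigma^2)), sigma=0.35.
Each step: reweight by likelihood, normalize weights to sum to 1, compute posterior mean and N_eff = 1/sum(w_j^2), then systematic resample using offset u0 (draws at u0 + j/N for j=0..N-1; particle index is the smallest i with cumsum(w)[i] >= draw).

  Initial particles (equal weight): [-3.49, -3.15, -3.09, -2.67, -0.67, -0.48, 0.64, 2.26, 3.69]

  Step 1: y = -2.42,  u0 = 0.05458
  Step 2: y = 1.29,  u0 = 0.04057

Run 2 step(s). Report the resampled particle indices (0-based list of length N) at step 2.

resampled_idx = [2, 3, 3, 4, 5, 6, 6, 7, 8]

step 1: w=[0.0088, 0.1074, 0.1513, 0.7325, 0.0000, 0.0000, 0.0000, 0.0000, 0.0000]  mean=-2.7923  Neff=1.7512  idx=[1, 2, 3, 3, 3, 3, 3, 3, 3]
step 2: w=[0.0000, 0.0000, 0.1429, 0.1429, 0.1429, 0.1429, 0.1429, 0.1429, 0.1429]  mean=-2.6700  Neff=7.0000  idx=[2, 3, 3, 4, 5, 6, 6, 7, 8]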